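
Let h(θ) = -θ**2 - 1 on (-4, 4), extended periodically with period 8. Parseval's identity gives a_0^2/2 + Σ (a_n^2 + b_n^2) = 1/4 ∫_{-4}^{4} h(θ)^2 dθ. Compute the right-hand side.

1/4 ∫_{-4}^{4} h(θ)^2 dθ = 1/4 · (7544/15) = 1886/15.

1886/15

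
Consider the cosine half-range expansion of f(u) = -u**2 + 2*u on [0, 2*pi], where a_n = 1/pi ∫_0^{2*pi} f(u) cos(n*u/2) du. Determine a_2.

-4

a_2 = 1/pi ∫_0^{2*pi} (-u**2 + 2*u) cos(u) du.
Integrating by parts twice (tabular method), an antiderivative of (-u**2 + 2*u) cos(u) is -u**2*sin(u) + 2*u*sin(u) - 2*u*cos(u) + 2*sin(u) + 2*cos(u); evaluating from 0 to 2*pi: ∫_{0}^{2*pi} (-u**2 + 2*u) cos(u) du = (2 - 4*pi) - (2) = -4*pi.
Hence a_2 = (1/pi)·(-4*pi) = -4.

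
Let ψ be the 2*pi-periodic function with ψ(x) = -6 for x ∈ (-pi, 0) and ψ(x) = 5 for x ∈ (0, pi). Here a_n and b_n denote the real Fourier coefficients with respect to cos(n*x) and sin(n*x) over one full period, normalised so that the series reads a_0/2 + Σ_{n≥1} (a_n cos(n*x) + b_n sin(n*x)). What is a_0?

a_0 = 1/pi ∫_{-pi}^{pi} ψ(x) dx = 1/pi · (-pi) = -1.

-1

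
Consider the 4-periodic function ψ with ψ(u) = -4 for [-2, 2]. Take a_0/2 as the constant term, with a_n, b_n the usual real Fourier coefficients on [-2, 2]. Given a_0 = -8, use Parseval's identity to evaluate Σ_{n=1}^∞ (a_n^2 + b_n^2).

Parseval: a_0^2/2 + Σ_{n≥1} (a_n^2+b_n^2) = 1/2 ∫_{-2}^{2} ψ(u)^2 du = 32.
Subtract a_0^2/2 = 32: Σ (a_n^2+b_n^2) = 0.

0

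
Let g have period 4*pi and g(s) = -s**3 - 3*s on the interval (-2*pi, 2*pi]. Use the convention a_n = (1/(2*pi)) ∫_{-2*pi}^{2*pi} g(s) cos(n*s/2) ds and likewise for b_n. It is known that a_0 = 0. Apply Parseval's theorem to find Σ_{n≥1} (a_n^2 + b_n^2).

8*pi**2*(105 + 168*pi**2 + 80*pi**4)/35

Parseval: a_0^2/2 + Σ_{n≥1} (a_n^2+b_n^2) = (1/(2*pi)) ∫_{-2*pi}^{2*pi} g(s)^2 ds = 8*pi**2*(105 + 168*pi**2 + 80*pi**4)/35.
Subtract a_0^2/2 = 0: Σ (a_n^2+b_n^2) = 8*pi**2*(105 + 168*pi**2 + 80*pi**4)/35.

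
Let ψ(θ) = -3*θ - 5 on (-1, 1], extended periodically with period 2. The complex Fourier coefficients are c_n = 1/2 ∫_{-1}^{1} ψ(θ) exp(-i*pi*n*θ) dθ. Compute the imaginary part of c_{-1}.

Since ψ is real-valued, Im(c_{-1}) = -1/2 ∫_{-1}^{1} ψ(θ) sin(-pi*θ) dθ = b_{1}/2.
Integrating by parts (boundary term plus one more integral), an antiderivative of (-3*θ - 5) sin(-pi*θ) is -3*θ*cos(pi*θ)/pi + 3*sin(pi*θ)/pi**2 - 5*cos(pi*θ)/pi; evaluating from -1 to 1: ∫_{-1}^{1} (-3*θ - 5) sin(-pi*θ) dθ = (8/pi) - (2/pi) = 6/pi.
Hence Im(c_{-1}) = (-1/2)·(6/pi) = -3/pi.

-3/pi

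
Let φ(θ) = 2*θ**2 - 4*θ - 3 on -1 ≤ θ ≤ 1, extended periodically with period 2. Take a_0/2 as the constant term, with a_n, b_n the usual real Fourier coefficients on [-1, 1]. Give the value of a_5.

-8/(25*pi**2)

a_5 = ∫_{-1}^{1} φ(θ) cos(5*pi*θ) dθ.
Integrating by parts twice (tabular method), an antiderivative of (2*θ**2 - 4*θ - 3) cos(5*pi*θ) is 2*θ**2*sin(5*pi*θ)/(5*pi) - 4*θ*sin(5*pi*θ)/(5*pi) + 4*θ*cos(5*pi*θ)/(25*pi**2) - 3*sin(5*pi*θ)/(5*pi) - 4*sin(5*pi*θ)/(125*pi**3) - 4*cos(5*pi*θ)/(25*pi**2); evaluating from -1 to 1: ∫_{-1}^{1} (2*θ**2 - 4*θ - 3) cos(5*pi*θ) dθ = (0) - (8/(25*pi**2)) = -8/(25*pi**2).
Hence a_5 = -8/(25*pi**2).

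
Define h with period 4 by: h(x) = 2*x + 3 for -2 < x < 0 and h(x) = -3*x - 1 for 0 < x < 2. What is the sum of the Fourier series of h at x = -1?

1

h is continuous at x = -1 with value 1, so the series converges to 1 there.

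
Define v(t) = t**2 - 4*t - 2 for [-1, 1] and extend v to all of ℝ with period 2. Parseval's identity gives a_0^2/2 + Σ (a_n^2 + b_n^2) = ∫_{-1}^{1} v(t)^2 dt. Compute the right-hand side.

82/5

∫_{-1}^{1} v(t)^2 dt = 82/5.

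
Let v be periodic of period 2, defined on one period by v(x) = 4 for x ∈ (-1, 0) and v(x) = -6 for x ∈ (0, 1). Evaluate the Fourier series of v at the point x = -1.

At x = -1 the one-sided limits are v(-1^-) = -6 and v(-1^+) = 4.
By Dirichlet's theorem the series converges to their average, [(-6) + (4)]/2 = -1.

-1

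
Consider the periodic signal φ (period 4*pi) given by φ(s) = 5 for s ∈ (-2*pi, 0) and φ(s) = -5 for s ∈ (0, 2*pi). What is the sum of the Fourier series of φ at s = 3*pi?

5

s = 3*pi differs from s = -pi by 1 full period(s), and the series is 4*pi-periodic.
φ is continuous at s = -pi with value 5, so the series converges to 5 there.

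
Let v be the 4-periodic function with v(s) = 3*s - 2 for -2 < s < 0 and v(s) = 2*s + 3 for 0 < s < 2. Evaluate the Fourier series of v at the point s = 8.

s = 8 differs from s = 0 by 2 full period(s), and the series is 4-periodic.
At s = 0 the one-sided limits are v(0^-) = -2 and v(0^+) = 3.
By Dirichlet's theorem the series converges to their average, [(-2) + (3)]/2 = 1/2.

1/2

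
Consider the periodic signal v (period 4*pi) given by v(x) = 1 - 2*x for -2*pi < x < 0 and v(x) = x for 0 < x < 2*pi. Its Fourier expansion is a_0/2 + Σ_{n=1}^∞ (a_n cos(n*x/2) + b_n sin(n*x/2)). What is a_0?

1 + 3*pi

a_0 = (1/(2*pi)) ∫_{-2*pi}^{2*pi} v(x) dx = (1/(2*pi)) · (2*pi*(1 + 3*pi)) = 1 + 3*pi.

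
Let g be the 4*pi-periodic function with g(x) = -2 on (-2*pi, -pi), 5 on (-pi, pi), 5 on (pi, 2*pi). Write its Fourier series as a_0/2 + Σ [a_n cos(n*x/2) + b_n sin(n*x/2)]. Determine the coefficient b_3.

7/(3*pi)

b_3 = (1/(2*pi)) ∫_{-2*pi}^{2*pi} g(x) sin(3*x/2) dx.
Split the integral at the breakpoints.
Directly, an antiderivative of (-2) sin(3*x/2) is 4*cos(3*x/2)/3; evaluating from -2*pi to -pi: ∫_{-2*pi}^{-pi} (-2) sin(3*x/2) dx = (0) - (-4/3) = 4/3.
Directly, an antiderivative of (5) sin(3*x/2) is -10*cos(3*x/2)/3; evaluating from -pi to pi: ∫_{-pi}^{pi} (5) sin(3*x/2) dx = (0) - (0) = 0.
Directly, an antiderivative of (5) sin(3*x/2) is -10*cos(3*x/2)/3; evaluating from pi to 2*pi: ∫_{pi}^{2*pi} (5) sin(3*x/2) dx = (10/3) - (0) = 10/3.
Summing the pieces and multiplying by (1/(2*pi)) gives b_3 = 7/(3*pi).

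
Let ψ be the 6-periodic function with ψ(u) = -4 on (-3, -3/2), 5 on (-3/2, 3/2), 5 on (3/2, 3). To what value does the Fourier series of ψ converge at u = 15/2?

u = 15/2 differs from u = 3/2 by 1 full period(s), and the series is 6-periodic.
ψ is continuous at u = 3/2 with value 5, so the series converges to 5 there.

5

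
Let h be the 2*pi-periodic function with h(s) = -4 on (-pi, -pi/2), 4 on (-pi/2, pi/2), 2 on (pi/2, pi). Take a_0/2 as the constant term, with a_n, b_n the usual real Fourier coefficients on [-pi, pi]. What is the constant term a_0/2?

3/2

a_0 = 1/pi ∫_{-pi}^{pi} h(s) ds = 1/pi · (3*pi) = 3.
So the constant term a_0/2 = 3/2.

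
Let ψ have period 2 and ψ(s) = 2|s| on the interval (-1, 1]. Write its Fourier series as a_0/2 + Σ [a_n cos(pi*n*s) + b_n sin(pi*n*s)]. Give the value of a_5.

a_5 = ∫_{-1}^{1} ψ(s) cos(5*pi*s) ds.
ψ is even and cos(5*pi*s) is even, so the integrand is even and a_5 = 2 ∫_0^{1} ψ(s) cos(5*pi*s) ds.
Integrating by parts (boundary term plus one more integral), an antiderivative of (2*s) cos(5*pi*s) is 2*s*sin(5*pi*s)/(5*pi) + 2*cos(5*pi*s)/(25*pi**2); evaluating from 0 to 1: ∫_{0}^{1} (2*s) cos(5*pi*s) ds = (-2/(25*pi**2)) - (2/(25*pi**2)) = -4/(25*pi**2).
Hence a_5 = 2·(-4/(25*pi**2)) = -8/(25*pi**2).

-8/(25*pi**2)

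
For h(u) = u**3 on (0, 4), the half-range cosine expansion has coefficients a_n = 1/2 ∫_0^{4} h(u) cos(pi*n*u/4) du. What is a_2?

96/pi**2

a_2 = 1/2 ∫_0^{4} (u**3) cos(pi*u/2) du.
Integrating by parts three times (tabular method), an antiderivative of (u**3) cos(pi*u/2) is 2*u**3*sin(pi*u/2)/pi + 12*u**2*cos(pi*u/2)/pi**2 - 48*u*sin(pi*u/2)/pi**3 - 96*cos(pi*u/2)/pi**4; evaluating from 0 to 4: ∫_{0}^{4} (u**3) cos(pi*u/2) du = (96*(-1 + 2*pi**2)/pi**4) - (-96/pi**4) = 192/pi**2.
Hence a_2 = (1/2)·(192/pi**2) = 96/pi**2.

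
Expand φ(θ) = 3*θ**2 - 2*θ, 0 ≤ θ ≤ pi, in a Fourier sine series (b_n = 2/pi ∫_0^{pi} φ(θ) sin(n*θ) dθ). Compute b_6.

b_6 = 2/pi ∫_0^{pi} (3*θ**2 - 2*θ) sin(6*θ) dθ.
Integrating by parts twice (tabular method), an antiderivative of (3*θ**2 - 2*θ) sin(6*θ) is -θ**2*cos(6*θ)/2 + θ*sin(6*θ)/6 + θ*cos(6*θ)/3 - sin(6*θ)/18 + cos(6*θ)/36; evaluating from 0 to pi: ∫_{0}^{pi} (3*θ**2 - 2*θ) sin(6*θ) dθ = (-pi**2/2 + 1/36 + pi/3) - (1/36) = pi*(2 - 3*pi)/6.
Hence b_6 = (2/pi)·(pi*(2 - 3*pi)/6) = 2/3 - pi.

2/3 - pi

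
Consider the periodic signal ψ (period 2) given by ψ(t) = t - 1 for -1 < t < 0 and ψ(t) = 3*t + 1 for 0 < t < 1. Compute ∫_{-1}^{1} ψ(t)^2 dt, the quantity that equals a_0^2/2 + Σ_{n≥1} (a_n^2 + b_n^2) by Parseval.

∫_{-1}^{1} ψ(t)^2 dt = 28/3.

28/3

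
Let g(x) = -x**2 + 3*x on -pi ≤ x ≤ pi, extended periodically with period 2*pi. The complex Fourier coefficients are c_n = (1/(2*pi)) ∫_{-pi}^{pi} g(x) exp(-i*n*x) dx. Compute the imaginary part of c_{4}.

Since g is real-valued, Im(c_{4}) = -(1/(2*pi)) ∫_{-pi}^{pi} g(x) sin(4*x) dx = -b_{4}/2.
Integrating by parts twice (tabular method), an antiderivative of (-x**2 + 3*x) sin(4*x) is x**2*cos(4*x)/4 - x*sin(4*x)/8 - 3*x*cos(4*x)/4 + 3*sin(4*x)/16 - cos(4*x)/32; evaluating from -pi to pi: ∫_{-pi}^{pi} (-x**2 + 3*x) sin(4*x) dx = (-3*pi/4 - 1/32 + pi**2/4) - (-1/32 + 3*pi/4 + pi**2/4) = -3*pi/2.
Hence Im(c_{4}) = (-1/(2*pi))·(-3*pi/2) = 3/4.

3/4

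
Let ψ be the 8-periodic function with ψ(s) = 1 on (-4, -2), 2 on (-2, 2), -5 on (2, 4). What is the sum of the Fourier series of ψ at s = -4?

-2

At s = -4 the one-sided limits are ψ(-4^-) = -5 and ψ(-4^+) = 1.
By Dirichlet's theorem the series converges to their average, [(-5) + (1)]/2 = -2.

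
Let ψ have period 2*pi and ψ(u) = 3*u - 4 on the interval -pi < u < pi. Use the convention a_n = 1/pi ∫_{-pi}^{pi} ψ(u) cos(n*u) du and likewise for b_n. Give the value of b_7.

b_7 = 1/pi ∫_{-pi}^{pi} ψ(u) sin(7*u) du.
Integrating by parts (boundary term plus one more integral), an antiderivative of (3*u - 4) sin(7*u) is -3*u*cos(7*u)/7 + 3*sin(7*u)/49 + 4*cos(7*u)/7; evaluating from -pi to pi: ∫_{-pi}^{pi} (3*u - 4) sin(7*u) du = (-4/7 + 3*pi/7) - (-3*pi/7 - 4/7) = 6*pi/7.
Hence b_7 = (1/pi)·(6*pi/7) = 6/7.

6/7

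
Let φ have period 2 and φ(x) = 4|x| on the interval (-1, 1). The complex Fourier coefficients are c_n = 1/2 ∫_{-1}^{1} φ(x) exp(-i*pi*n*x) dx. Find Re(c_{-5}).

Since φ is real-valued, Re(c_{-5}) = 1/2 ∫_{-1}^{1} φ(x) cos(-5*pi*x) dx = a_{5}/2.
φ is even and cos(-5*pi*x) is even, so the integrand is even: ∫_{-1}^{1} φ(x) cos(-5*pi*x) dx = 2∫_0^{1} φ(x) cos(-5*pi*x) dx.
Integrating by parts (boundary term plus one more integral), an antiderivative of (4*x) cos(-5*pi*x) is 4*x*sin(5*pi*x)/(5*pi) + 4*cos(5*pi*x)/(25*pi**2); evaluating from 0 to 1: ∫_{0}^{1} (4*x) cos(-5*pi*x) dx = (-4/(25*pi**2)) - (4/(25*pi**2)) = -8/(25*pi**2).
So ∫_{-1}^{1} φ(x) cos(-5*pi*x) dx = -16/(25*pi**2).
Hence Re(c_{-5}) = (1/2)·(-16/(25*pi**2)) = -8/(25*pi**2).

-8/(25*pi**2)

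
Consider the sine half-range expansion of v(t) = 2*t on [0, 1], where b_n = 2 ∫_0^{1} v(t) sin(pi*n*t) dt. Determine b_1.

b_1 = 2 ∫_0^{1} (2*t) sin(pi*t) dt.
Integrating by parts (boundary term plus one more integral), an antiderivative of (2*t) sin(pi*t) is -2*t*cos(pi*t)/pi + 2*sin(pi*t)/pi**2; evaluating from 0 to 1: ∫_{0}^{1} (2*t) sin(pi*t) dt = (2/pi) - (0) = 2/pi.
Hence b_1 = 2·(2/pi) = 4/pi.

4/pi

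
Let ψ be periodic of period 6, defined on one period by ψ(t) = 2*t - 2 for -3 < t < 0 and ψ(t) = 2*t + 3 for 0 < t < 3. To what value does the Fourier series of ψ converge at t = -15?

t = -15 differs from t = -3 by -2 full period(s), and the series is 6-periodic.
At t = -3 the one-sided limits are ψ(-3^-) = 9 and ψ(-3^+) = -8.
By Dirichlet's theorem the series converges to their average, [(9) + (-8)]/2 = 1/2.

1/2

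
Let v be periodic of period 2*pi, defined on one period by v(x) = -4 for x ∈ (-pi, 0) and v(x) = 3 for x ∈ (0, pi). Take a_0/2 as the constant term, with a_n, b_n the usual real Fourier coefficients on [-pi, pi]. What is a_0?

a_0 = 1/pi ∫_{-pi}^{pi} v(x) dx = 1/pi · (-pi) = -1.

-1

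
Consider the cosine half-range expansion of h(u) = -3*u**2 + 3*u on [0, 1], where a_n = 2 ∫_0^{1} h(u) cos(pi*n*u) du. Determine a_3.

a_3 = 2 ∫_0^{1} (-3*u**2 + 3*u) cos(3*pi*u) du.
Integrating by parts twice (tabular method), an antiderivative of (-3*u**2 + 3*u) cos(3*pi*u) is -u**2*sin(3*pi*u)/pi + u*sin(3*pi*u)/pi - 2*u*cos(3*pi*u)/(3*pi**2) + 2*sin(3*pi*u)/(9*pi**3) + cos(3*pi*u)/(3*pi**2); evaluating from 0 to 1: ∫_{0}^{1} (-3*u**2 + 3*u) cos(3*pi*u) du = (1/(3*pi**2)) - (1/(3*pi**2)) = 0.
Hence a_3 = 2·(0) = 0.

0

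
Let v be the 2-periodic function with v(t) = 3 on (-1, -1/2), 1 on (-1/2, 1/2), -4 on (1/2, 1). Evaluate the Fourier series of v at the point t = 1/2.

At t = 1/2 the one-sided limits are v(1/2^-) = 1 and v(1/2^+) = -4.
By Dirichlet's theorem the series converges to their average, [(1) + (-4)]/2 = -3/2.

-3/2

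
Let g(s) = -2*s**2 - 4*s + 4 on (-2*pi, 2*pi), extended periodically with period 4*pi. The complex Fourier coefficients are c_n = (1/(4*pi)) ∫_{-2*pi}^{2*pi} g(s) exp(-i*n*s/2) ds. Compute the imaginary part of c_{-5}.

-8/5

Since g is real-valued, Im(c_{-5}) = -(1/(4*pi)) ∫_{-2*pi}^{2*pi} g(s) sin(-5*s/2) ds = b_{5}/2.
Integrating by parts twice (tabular method), an antiderivative of (-2*s**2 - 4*s + 4) sin(-5*s/2) is -4*s**2*cos(5*s/2)/5 + 16*s*sin(5*s/2)/25 - 8*s*cos(5*s/2)/5 + 16*sin(5*s/2)/25 + 232*cos(5*s/2)/125; evaluating from -2*pi to 2*pi: ∫_{-2*pi}^{2*pi} (-2*s**2 - 4*s + 4) sin(-5*s/2) ds = (-232/125 + 16*pi/5 + 16*pi**2/5) - (-16*pi/5 - 232/125 + 16*pi**2/5) = 32*pi/5.
Hence Im(c_{-5}) = (-1/(4*pi))·(32*pi/5) = -8/5.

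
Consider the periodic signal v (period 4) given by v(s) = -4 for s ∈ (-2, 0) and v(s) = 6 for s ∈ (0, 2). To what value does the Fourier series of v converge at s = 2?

At s = 2 the one-sided limits are v(2^-) = 6 and v(2^+) = -4.
By Dirichlet's theorem the series converges to their average, [(6) + (-4)]/2 = 1.

1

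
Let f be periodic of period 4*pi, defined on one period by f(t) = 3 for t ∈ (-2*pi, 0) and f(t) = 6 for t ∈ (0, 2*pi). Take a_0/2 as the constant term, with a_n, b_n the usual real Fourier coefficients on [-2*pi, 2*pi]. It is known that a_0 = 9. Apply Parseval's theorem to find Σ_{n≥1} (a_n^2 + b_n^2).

Parseval: a_0^2/2 + Σ_{n≥1} (a_n^2+b_n^2) = (1/(2*pi)) ∫_{-2*pi}^{2*pi} f(t)^2 dt = 45.
Subtract a_0^2/2 = 81/2: Σ (a_n^2+b_n^2) = 9/2.

9/2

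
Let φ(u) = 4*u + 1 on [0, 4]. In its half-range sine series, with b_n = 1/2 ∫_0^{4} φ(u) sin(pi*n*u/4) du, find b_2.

-16/pi

b_2 = 1/2 ∫_0^{4} (4*u + 1) sin(pi*u/2) du.
Integrating by parts (boundary term plus one more integral), an antiderivative of (4*u + 1) sin(pi*u/2) is -8*u*cos(pi*u/2)/pi + 16*sin(pi*u/2)/pi**2 - 2*cos(pi*u/2)/pi; evaluating from 0 to 4: ∫_{0}^{4} (4*u + 1) sin(pi*u/2) du = (-34/pi) - (-2/pi) = -32/pi.
Hence b_2 = (1/2)·(-32/pi) = -16/pi.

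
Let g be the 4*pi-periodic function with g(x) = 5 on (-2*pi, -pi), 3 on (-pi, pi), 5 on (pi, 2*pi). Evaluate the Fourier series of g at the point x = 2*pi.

5

x = 2*pi differs from x = -2*pi by 1 full period(s), and the series is 4*pi-periodic.
g is continuous at x = -2*pi with value 5, so the series converges to 5 there.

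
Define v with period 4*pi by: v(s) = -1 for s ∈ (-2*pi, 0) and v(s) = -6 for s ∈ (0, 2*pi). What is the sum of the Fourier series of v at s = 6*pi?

s = 6*pi differs from s = 2*pi by 1 full period(s), and the series is 4*pi-periodic.
At s = 2*pi the one-sided limits are v(2*pi^-) = -6 and v(2*pi^+) = -1.
By Dirichlet's theorem the series converges to their average, [(-6) + (-1)]/2 = -7/2.

-7/2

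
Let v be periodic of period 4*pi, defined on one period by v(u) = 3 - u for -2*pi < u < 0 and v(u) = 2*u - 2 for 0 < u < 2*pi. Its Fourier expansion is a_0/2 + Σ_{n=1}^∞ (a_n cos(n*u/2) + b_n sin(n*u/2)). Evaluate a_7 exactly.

-12/(49*pi)

a_7 = (1/(2*pi)) ∫_{-2*pi}^{2*pi} v(u) cos(7*u/2) du.
Split the integral at the breakpoints.
Integrating by parts (boundary term plus one more integral), an antiderivative of (3 - u) cos(7*u/2) is -2*u*sin(7*u/2)/7 + 6*sin(7*u/2)/7 - 4*cos(7*u/2)/49; evaluating from -2*pi to 0: ∫_{-2*pi}^{0} (3 - u) cos(7*u/2) du = (-4/49) - (4/49) = -8/49.
Integrating by parts (boundary term plus one more integral), an antiderivative of (2*u - 2) cos(7*u/2) is 4*u*sin(7*u/2)/7 - 4*sin(7*u/2)/7 + 8*cos(7*u/2)/49; evaluating from 0 to 2*pi: ∫_{0}^{2*pi} (2*u - 2) cos(7*u/2) du = (-8/49) - (8/49) = -16/49.
Summing the pieces and multiplying by (1/(2*pi)) gives a_7 = -12/(49*pi).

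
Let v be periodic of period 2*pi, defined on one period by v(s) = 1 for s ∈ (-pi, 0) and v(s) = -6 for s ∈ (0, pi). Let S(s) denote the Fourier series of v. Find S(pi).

At s = pi the one-sided limits are v(pi^-) = -6 and v(pi^+) = 1.
By Dirichlet's theorem the series converges to their average, [(-6) + (1)]/2 = -5/2.

-5/2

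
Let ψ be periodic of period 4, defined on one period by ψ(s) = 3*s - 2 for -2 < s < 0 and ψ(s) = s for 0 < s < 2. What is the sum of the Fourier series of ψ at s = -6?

s = -6 differs from s = 2 by -2 full period(s), and the series is 4-periodic.
At s = 2 the one-sided limits are ψ(2^-) = 2 and ψ(2^+) = -8.
By Dirichlet's theorem the series converges to their average, [(2) + (-8)]/2 = -3.

-3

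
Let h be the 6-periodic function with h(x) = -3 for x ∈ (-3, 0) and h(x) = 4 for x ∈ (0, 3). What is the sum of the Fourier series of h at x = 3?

At x = 3 the one-sided limits are h(3^-) = 4 and h(3^+) = -3.
By Dirichlet's theorem the series converges to their average, [(4) + (-3)]/2 = 1/2.

1/2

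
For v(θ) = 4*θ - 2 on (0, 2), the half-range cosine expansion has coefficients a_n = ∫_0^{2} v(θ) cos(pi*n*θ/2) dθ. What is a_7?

-32/(49*pi**2)

a_7 = ∫_0^{2} (4*θ - 2) cos(7*pi*θ/2) dθ.
Integrating by parts (boundary term plus one more integral), an antiderivative of (4*θ - 2) cos(7*pi*θ/2) is 8*θ*sin(7*pi*θ/2)/(7*pi) - 4*sin(7*pi*θ/2)/(7*pi) + 16*cos(7*pi*θ/2)/(49*pi**2); evaluating from 0 to 2: ∫_{0}^{2} (4*θ - 2) cos(7*pi*θ/2) dθ = (-16/(49*pi**2)) - (16/(49*pi**2)) = -32/(49*pi**2).
Hence a_7 = -32/(49*pi**2).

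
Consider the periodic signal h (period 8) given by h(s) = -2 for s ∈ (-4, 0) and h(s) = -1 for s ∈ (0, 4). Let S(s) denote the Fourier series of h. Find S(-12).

s = -12 differs from s = -4 by -1 full period(s), and the series is 8-periodic.
At s = -4 the one-sided limits are h(-4^-) = -1 and h(-4^+) = -2.
By Dirichlet's theorem the series converges to their average, [(-1) + (-2)]/2 = -3/2.

-3/2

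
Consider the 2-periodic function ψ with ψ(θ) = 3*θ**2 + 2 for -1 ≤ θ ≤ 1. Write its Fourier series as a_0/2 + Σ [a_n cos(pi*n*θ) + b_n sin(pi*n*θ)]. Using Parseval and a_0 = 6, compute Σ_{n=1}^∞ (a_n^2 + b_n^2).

Parseval: a_0^2/2 + Σ_{n≥1} (a_n^2+b_n^2) = ∫_{-1}^{1} ψ(θ)^2 dθ = 98/5.
Subtract a_0^2/2 = 18: Σ (a_n^2+b_n^2) = 8/5.

8/5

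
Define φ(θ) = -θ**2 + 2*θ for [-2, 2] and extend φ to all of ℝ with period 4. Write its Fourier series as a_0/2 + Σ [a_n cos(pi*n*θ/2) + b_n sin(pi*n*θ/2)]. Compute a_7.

a_7 = 1/2 ∫_{-2}^{2} φ(θ) cos(7*pi*θ/2) dθ.
Integrating by parts twice (tabular method), an antiderivative of (-θ**2 + 2*θ) cos(7*pi*θ/2) is -2*θ**2*sin(7*pi*θ/2)/(7*pi) + 4*θ*sin(7*pi*θ/2)/(7*pi) - 8*θ*cos(7*pi*θ/2)/(49*pi**2) + 16*sin(7*pi*θ/2)/(343*pi**3) + 8*cos(7*pi*θ/2)/(49*pi**2); evaluating from -2 to 2: ∫_{-2}^{2} (-θ**2 + 2*θ) cos(7*pi*θ/2) dθ = (8/(49*pi**2)) - (-24/(49*pi**2)) = 32/(49*pi**2).
Hence a_7 = (1/2)·(32/(49*pi**2)) = 16/(49*pi**2).

16/(49*pi**2)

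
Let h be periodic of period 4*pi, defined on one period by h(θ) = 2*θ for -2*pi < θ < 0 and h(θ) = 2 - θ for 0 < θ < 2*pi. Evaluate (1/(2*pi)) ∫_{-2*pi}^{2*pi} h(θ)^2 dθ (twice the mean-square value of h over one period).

(1/(2*pi)) ∫_{-2*pi}^{2*pi} h(θ)^2 dθ = (1/(2*pi)) · (8*pi*(-3*pi + 3 + 5*pi**2)/3) = -4*pi + 4 + 20*pi**2/3.

-4*pi + 4 + 20*pi**2/3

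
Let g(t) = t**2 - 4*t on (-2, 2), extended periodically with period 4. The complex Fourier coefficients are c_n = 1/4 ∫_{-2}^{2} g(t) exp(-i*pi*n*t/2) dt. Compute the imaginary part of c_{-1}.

Since g is real-valued, Im(c_{-1}) = -1/4 ∫_{-2}^{2} g(t) sin(-pi*t/2) dt = b_{1}/2.
Integrating by parts twice (tabular method), an antiderivative of (t**2 - 4*t) sin(-pi*t/2) is 2*t**2*cos(pi*t/2)/pi - 8*t*sin(pi*t/2)/pi**2 - 8*t*cos(pi*t/2)/pi + 16*sin(pi*t/2)/pi**2 - 16*cos(pi*t/2)/pi**3; evaluating from -2 to 2: ∫_{-2}^{2} (t**2 - 4*t) sin(-pi*t/2) dt = (16/pi**3 + 8/pi) - (-24/pi + 16/pi**3) = 32/pi.
Hence Im(c_{-1}) = (-1/4)·(32/pi) = -8/pi.

-8/pi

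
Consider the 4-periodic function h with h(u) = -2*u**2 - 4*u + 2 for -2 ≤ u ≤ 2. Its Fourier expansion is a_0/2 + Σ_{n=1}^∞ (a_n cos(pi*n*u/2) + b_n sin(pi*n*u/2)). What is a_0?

-4/3

a_0 = 1/2 ∫_{-2}^{2} h(u) du = 1/2 · (-8/3) = -4/3.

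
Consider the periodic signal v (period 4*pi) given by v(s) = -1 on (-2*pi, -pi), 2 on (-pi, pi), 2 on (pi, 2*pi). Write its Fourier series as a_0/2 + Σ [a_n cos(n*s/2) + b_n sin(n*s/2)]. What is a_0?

5/2

a_0 = (1/(2*pi)) ∫_{-2*pi}^{2*pi} v(s) ds = (1/(2*pi)) · (5*pi) = 5/2.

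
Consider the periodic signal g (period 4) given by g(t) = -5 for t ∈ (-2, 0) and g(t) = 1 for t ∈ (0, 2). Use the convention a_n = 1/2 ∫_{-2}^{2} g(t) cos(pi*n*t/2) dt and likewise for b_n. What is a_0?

-4

a_0 = 1/2 ∫_{-2}^{2} g(t) dt = 1/2 · (-8) = -4.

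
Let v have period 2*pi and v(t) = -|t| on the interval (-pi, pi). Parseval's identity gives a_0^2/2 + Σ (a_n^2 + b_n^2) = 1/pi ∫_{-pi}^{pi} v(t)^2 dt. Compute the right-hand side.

1/pi ∫_{-pi}^{pi} v(t)^2 dt = 1/pi · (2*pi**3/3) = 2*pi**2/3.

2*pi**2/3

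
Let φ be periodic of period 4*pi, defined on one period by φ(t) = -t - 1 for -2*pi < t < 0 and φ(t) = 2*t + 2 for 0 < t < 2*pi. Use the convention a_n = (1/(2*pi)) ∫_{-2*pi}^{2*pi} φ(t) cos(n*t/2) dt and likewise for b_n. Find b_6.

b_6 = (1/(2*pi)) ∫_{-2*pi}^{2*pi} φ(t) sin(3*t) dt.
Split the integral at the breakpoints.
Integrating by parts (boundary term plus one more integral), an antiderivative of (-t - 1) sin(3*t) is t*cos(3*t)/3 - sin(3*t)/9 + cos(3*t)/3; evaluating from -2*pi to 0: ∫_{-2*pi}^{0} (-t - 1) sin(3*t) dt = (1/3) - (1/3 - 2*pi/3) = 2*pi/3.
Integrating by parts (boundary term plus one more integral), an antiderivative of (2*t + 2) sin(3*t) is -2*t*cos(3*t)/3 + 2*sin(3*t)/9 - 2*cos(3*t)/3; evaluating from 0 to 2*pi: ∫_{0}^{2*pi} (2*t + 2) sin(3*t) dt = (-4*pi/3 - 2/3) - (-2/3) = -4*pi/3.
Summing the pieces and multiplying by (1/(2*pi)) gives b_6 = -1/3.

-1/3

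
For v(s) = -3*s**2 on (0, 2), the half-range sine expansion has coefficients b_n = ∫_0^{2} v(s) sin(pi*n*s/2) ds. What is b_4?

6/pi

b_4 = ∫_0^{2} (-3*s**2) sin(2*pi*s) ds.
Integrating by parts twice (tabular method), an antiderivative of (-3*s**2) sin(2*pi*s) is 3*s**2*cos(2*pi*s)/(2*pi) - 3*s*sin(2*pi*s)/(2*pi**2) - 3*cos(2*pi*s)/(4*pi**3); evaluating from 0 to 2: ∫_{0}^{2} (-3*s**2) sin(2*pi*s) ds = (-3/(4*pi**3) + 6/pi) - (-3/(4*pi**3)) = 6/pi.
Hence b_4 = 6/pi.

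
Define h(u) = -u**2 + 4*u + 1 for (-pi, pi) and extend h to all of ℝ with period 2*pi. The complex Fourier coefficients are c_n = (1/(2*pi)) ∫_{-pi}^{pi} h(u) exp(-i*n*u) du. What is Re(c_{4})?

Since h is real-valued, Re(c_{4}) = (1/(2*pi)) ∫_{-pi}^{pi} h(u) cos(4*u) du = a_{4}/2.
Integrating by parts twice (tabular method), an antiderivative of (-u**2 + 4*u + 1) cos(4*u) is -u**2*sin(4*u)/4 + u*sin(4*u) - u*cos(4*u)/8 + 9*sin(4*u)/32 + cos(4*u)/4; evaluating from -pi to pi: ∫_{-pi}^{pi} (-u**2 + 4*u + 1) cos(4*u) du = (1/4 - pi/8) - (1/4 + pi/8) = -pi/4.
Hence Re(c_{4}) = (1/(2*pi))·(-pi/4) = -1/8.

-1/8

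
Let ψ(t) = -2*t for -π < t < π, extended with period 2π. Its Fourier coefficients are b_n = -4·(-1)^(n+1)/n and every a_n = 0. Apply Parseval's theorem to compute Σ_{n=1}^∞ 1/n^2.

pi**2/6

Parseval: Σ b_n^2 = (1/π) ∫_{-π}^{π} ψ(t)^2 dt = 8*pi**2/3.
Σ b_n^2 = Σ 16/n^2, so Σ 1/n^2 = (8*pi**2/3)/16 = pi**2/6.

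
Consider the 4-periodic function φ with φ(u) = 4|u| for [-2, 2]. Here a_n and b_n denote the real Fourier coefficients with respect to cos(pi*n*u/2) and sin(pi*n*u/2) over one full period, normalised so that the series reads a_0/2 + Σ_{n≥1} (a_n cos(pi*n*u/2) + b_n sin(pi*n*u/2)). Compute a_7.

a_7 = 1/2 ∫_{-2}^{2} φ(u) cos(7*pi*u/2) du.
φ is even and cos(7*pi*u/2) is even, so the integrand is even and a_7 = ∫_0^{2} φ(u) cos(7*pi*u/2) du.
Integrating by parts (boundary term plus one more integral), an antiderivative of (4*u) cos(7*pi*u/2) is 8*u*sin(7*pi*u/2)/(7*pi) + 16*cos(7*pi*u/2)/(49*pi**2); evaluating from 0 to 2: ∫_{0}^{2} (4*u) cos(7*pi*u/2) du = (-16/(49*pi**2)) - (16/(49*pi**2)) = -32/(49*pi**2).
Hence a_7 = -32/(49*pi**2).

-32/(49*pi**2)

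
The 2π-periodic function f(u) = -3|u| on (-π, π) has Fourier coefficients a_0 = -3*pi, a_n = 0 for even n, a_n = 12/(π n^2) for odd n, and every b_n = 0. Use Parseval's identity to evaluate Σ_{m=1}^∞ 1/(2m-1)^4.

pi**4/96

Parseval: a_0^2/2 + Σ a_n^2 = (1/π) ∫_{-π}^{π} f(u)^2 du = 6*pi**2.
Subtract a_0^2/2 = 9*pi**2/2: Σ a_n^2 = 3*pi**2/2.
Only odd n contribute, with a_n^2 = 144/(π^2 n^4), so Σ_{m≥1} 1/(2m-1)^4 = π^2·(3*pi**2/2)/144 = pi**4/96.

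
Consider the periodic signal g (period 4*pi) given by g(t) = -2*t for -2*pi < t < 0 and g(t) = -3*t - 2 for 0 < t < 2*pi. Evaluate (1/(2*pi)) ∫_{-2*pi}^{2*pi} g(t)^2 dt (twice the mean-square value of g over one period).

(1/(2*pi)) ∫_{-2*pi}^{2*pi} g(t)^2 dt = (1/(2*pi)) · (8*pi*(3 + 9*pi + 13*pi**2)/3) = 4 + 12*pi + 52*pi**2/3.

4 + 12*pi + 52*pi**2/3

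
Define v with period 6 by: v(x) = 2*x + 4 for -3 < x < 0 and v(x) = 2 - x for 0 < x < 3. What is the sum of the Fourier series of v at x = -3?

-3/2

At x = -3 the one-sided limits are v(-3^-) = -1 and v(-3^+) = -2.
By Dirichlet's theorem the series converges to their average, [(-1) + (-2)]/2 = -3/2.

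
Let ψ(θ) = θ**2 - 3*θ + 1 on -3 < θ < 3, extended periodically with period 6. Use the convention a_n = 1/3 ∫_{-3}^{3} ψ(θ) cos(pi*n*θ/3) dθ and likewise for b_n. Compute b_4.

9/(2*pi)

b_4 = 1/3 ∫_{-3}^{3} ψ(θ) sin(4*pi*θ/3) dθ.
Integrating by parts twice (tabular method), an antiderivative of (θ**2 - 3*θ + 1) sin(4*pi*θ/3) is -3*θ**2*cos(4*pi*θ/3)/(4*pi) + 9*θ*sin(4*pi*θ/3)/(8*pi**2) + 9*θ*cos(4*pi*θ/3)/(4*pi) - 27*sin(4*pi*θ/3)/(16*pi**2) - 3*cos(4*pi*θ/3)/(4*pi) + 27*cos(4*pi*θ/3)/(32*pi**3); evaluating from -3 to 3: ∫_{-3}^{3} (θ**2 - 3*θ + 1) sin(4*pi*θ/3) dθ = (3*(9 - 8*pi**2)/(32*pi**3)) - (3*(9 - 152*pi**2)/(32*pi**3)) = 27/(2*pi).
Hence b_4 = (1/3)·(27/(2*pi)) = 9/(2*pi).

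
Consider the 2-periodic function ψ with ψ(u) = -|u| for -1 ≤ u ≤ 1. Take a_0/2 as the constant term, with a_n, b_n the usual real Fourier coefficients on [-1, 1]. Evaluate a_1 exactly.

4/pi**2

a_1 = ∫_{-1}^{1} ψ(u) cos(pi*u) du.
ψ is even and cos(pi*u) is even, so the integrand is even and a_1 = 2 ∫_0^{1} ψ(u) cos(pi*u) du.
Integrating by parts (boundary term plus one more integral), an antiderivative of (-u) cos(pi*u) is -u*sin(pi*u)/pi - cos(pi*u)/pi**2; evaluating from 0 to 1: ∫_{0}^{1} (-u) cos(pi*u) du = (pi**(-2)) - (-1/pi**2) = 2/pi**2.
Hence a_1 = 2·(2/pi**2) = 4/pi**2.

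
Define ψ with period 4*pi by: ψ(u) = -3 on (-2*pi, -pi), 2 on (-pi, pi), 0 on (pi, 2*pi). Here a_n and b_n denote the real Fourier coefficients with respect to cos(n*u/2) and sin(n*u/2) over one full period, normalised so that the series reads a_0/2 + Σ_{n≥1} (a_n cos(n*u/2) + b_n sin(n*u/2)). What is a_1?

7/pi

a_1 = (1/(2*pi)) ∫_{-2*pi}^{2*pi} ψ(u) cos(u/2) du.
Split the integral at the breakpoints.
Directly, an antiderivative of (-3) cos(u/2) is -6*sin(u/2); evaluating from -2*pi to -pi: ∫_{-2*pi}^{-pi} (-3) cos(u/2) du = (6) - (0) = 6.
Directly, an antiderivative of (2) cos(u/2) is 4*sin(u/2); evaluating from -pi to pi: ∫_{-pi}^{pi} (2) cos(u/2) du = (4) - (-4) = 8.
∫_{pi}^{2*pi} (0) cos(u/2) du = 0.
Summing the pieces and multiplying by (1/(2*pi)) gives a_1 = 7/pi.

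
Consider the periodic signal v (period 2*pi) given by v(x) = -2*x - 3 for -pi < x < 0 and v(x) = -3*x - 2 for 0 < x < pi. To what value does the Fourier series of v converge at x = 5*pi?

x = 5*pi differs from x = pi by 2 full period(s), and the series is 2*pi-periodic.
At x = pi the one-sided limits are v(pi^-) = -3*pi - 2 and v(pi^+) = -3 + 2*pi.
By Dirichlet's theorem the series converges to their average, [(-3*pi - 2) + (-3 + 2*pi)]/2 = -5/2 - pi/2.

-5/2 - pi/2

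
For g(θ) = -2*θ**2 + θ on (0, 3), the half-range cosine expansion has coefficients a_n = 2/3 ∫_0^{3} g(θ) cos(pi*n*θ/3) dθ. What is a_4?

a_4 = 2/3 ∫_0^{3} (-2*θ**2 + θ) cos(4*pi*θ/3) dθ.
Integrating by parts twice (tabular method), an antiderivative of (-2*θ**2 + θ) cos(4*pi*θ/3) is -3*θ**2*sin(4*pi*θ/3)/(2*pi) + 3*θ*sin(4*pi*θ/3)/(4*pi) - 9*θ*cos(4*pi*θ/3)/(4*pi**2) + 27*sin(4*pi*θ/3)/(16*pi**3) + 9*cos(4*pi*θ/3)/(16*pi**2); evaluating from 0 to 3: ∫_{0}^{3} (-2*θ**2 + θ) cos(4*pi*θ/3) dθ = (-99/(16*pi**2)) - (9/(16*pi**2)) = -27/(4*pi**2).
Hence a_4 = (2/3)·(-27/(4*pi**2)) = -9/(2*pi**2).

-9/(2*pi**2)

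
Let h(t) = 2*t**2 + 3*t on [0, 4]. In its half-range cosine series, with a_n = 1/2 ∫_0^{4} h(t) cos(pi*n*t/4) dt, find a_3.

-176/(9*pi**2)

a_3 = 1/2 ∫_0^{4} (2*t**2 + 3*t) cos(3*pi*t/4) dt.
Integrating by parts twice (tabular method), an antiderivative of (2*t**2 + 3*t) cos(3*pi*t/4) is 8*t**2*sin(3*pi*t/4)/(3*pi) + 4*t*sin(3*pi*t/4)/pi + 64*t*cos(3*pi*t/4)/(9*pi**2) - 256*sin(3*pi*t/4)/(27*pi**3) + 16*cos(3*pi*t/4)/(3*pi**2); evaluating from 0 to 4: ∫_{0}^{4} (2*t**2 + 3*t) cos(3*pi*t/4) dt = (-304/(9*pi**2)) - (16/(3*pi**2)) = -352/(9*pi**2).
Hence a_3 = (1/2)·(-352/(9*pi**2)) = -176/(9*pi**2).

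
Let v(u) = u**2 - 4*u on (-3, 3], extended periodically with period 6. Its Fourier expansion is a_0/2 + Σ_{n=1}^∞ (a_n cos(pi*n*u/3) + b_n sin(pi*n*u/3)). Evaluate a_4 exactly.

9/(4*pi**2)

a_4 = 1/3 ∫_{-3}^{3} v(u) cos(4*pi*u/3) du.
Integrating by parts twice (tabular method), an antiderivative of (u**2 - 4*u) cos(4*pi*u/3) is 3*u**2*sin(4*pi*u/3)/(4*pi) - 3*u*sin(4*pi*u/3)/pi + 9*u*cos(4*pi*u/3)/(8*pi**2) - 27*sin(4*pi*u/3)/(32*pi**3) - 9*cos(4*pi*u/3)/(4*pi**2); evaluating from -3 to 3: ∫_{-3}^{3} (u**2 - 4*u) cos(4*pi*u/3) du = (9/(8*pi**2)) - (-45/(8*pi**2)) = 27/(4*pi**2).
Hence a_4 = (1/3)·(27/(4*pi**2)) = 9/(4*pi**2).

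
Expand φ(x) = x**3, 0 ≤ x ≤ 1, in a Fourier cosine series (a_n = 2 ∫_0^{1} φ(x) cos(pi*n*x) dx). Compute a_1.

6*(4 - pi**2)/pi**4

a_1 = 2 ∫_0^{1} (x**3) cos(pi*x) dx.
Integrating by parts three times (tabular method), an antiderivative of (x**3) cos(pi*x) is x**3*sin(pi*x)/pi + 3*x**2*cos(pi*x)/pi**2 - 6*x*sin(pi*x)/pi**3 - 6*cos(pi*x)/pi**4; evaluating from 0 to 1: ∫_{0}^{1} (x**3) cos(pi*x) dx = (3*(2 - pi**2)/pi**4) - (-6/pi**4) = 3*(4 - pi**2)/pi**4.
Hence a_1 = 2·(3*(4 - pi**2)/pi**4) = 6*(4 - pi**2)/pi**4.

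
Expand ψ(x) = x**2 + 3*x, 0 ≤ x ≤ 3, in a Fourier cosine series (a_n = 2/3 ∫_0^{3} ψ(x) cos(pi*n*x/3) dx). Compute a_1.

a_1 = 2/3 ∫_0^{3} (x**2 + 3*x) cos(pi*x/3) dx.
Integrating by parts twice (tabular method), an antiderivative of (x**2 + 3*x) cos(pi*x/3) is 3*x**2*sin(pi*x/3)/pi + 9*x*sin(pi*x/3)/pi + 18*x*cos(pi*x/3)/pi**2 - 54*sin(pi*x/3)/pi**3 + 27*cos(pi*x/3)/pi**2; evaluating from 0 to 3: ∫_{0}^{3} (x**2 + 3*x) cos(pi*x/3) dx = (-81/pi**2) - (27/pi**2) = -108/pi**2.
Hence a_1 = (2/3)·(-108/pi**2) = -72/pi**2.

-72/pi**2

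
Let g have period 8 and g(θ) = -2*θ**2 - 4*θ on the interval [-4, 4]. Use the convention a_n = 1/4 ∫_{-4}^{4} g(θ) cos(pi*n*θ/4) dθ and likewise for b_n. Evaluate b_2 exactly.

b_2 = 1/4 ∫_{-4}^{4} g(θ) sin(pi*θ/2) dθ.
Integrating by parts twice (tabular method), an antiderivative of (-2*θ**2 - 4*θ) sin(pi*θ/2) is 4*θ**2*cos(pi*θ/2)/pi - 16*θ*sin(pi*θ/2)/pi**2 + 8*θ*cos(pi*θ/2)/pi - 16*sin(pi*θ/2)/pi**2 - 32*cos(pi*θ/2)/pi**3; evaluating from -4 to 4: ∫_{-4}^{4} (-2*θ**2 - 4*θ) sin(pi*θ/2) dθ = (-32/pi**3 + 96/pi) - (-32/pi**3 + 32/pi) = 64/pi.
Hence b_2 = (1/4)·(64/pi) = 16/pi.

16/pi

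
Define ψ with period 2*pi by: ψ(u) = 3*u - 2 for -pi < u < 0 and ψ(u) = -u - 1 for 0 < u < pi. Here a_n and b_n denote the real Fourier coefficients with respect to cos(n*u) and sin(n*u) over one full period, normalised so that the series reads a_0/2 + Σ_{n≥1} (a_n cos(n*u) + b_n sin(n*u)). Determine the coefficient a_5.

8/(25*pi)

a_5 = 1/pi ∫_{-pi}^{pi} ψ(u) cos(5*u) du.
Split the integral at the breakpoints.
Integrating by parts (boundary term plus one more integral), an antiderivative of (3*u - 2) cos(5*u) is 3*u*sin(5*u)/5 - 2*sin(5*u)/5 + 3*cos(5*u)/25; evaluating from -pi to 0: ∫_{-pi}^{0} (3*u - 2) cos(5*u) du = (3/25) - (-3/25) = 6/25.
Integrating by parts (boundary term plus one more integral), an antiderivative of (-u - 1) cos(5*u) is -u*sin(5*u)/5 - sin(5*u)/5 - cos(5*u)/25; evaluating from 0 to pi: ∫_{0}^{pi} (-u - 1) cos(5*u) du = (1/25) - (-1/25) = 2/25.
Summing the pieces and multiplying by (1/pi) gives a_5 = 8/(25*pi).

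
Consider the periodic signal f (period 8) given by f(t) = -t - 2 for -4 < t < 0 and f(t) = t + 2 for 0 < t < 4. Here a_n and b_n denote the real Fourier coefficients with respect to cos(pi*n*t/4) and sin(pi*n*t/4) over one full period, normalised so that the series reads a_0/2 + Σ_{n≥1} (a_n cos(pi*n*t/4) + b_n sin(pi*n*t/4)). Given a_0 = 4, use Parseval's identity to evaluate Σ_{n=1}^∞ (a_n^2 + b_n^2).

Parseval: a_0^2/2 + Σ_{n≥1} (a_n^2+b_n^2) = 1/4 ∫_{-4}^{4} f(t)^2 dt = 56/3.
Subtract a_0^2/2 = 8: Σ (a_n^2+b_n^2) = 32/3.

32/3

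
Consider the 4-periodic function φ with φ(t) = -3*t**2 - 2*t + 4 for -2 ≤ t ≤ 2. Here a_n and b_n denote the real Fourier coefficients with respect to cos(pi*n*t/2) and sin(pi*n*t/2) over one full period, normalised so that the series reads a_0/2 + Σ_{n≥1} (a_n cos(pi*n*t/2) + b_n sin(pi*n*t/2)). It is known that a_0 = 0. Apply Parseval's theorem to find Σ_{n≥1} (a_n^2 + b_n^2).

544/15

Parseval: a_0^2/2 + Σ_{n≥1} (a_n^2+b_n^2) = 1/2 ∫_{-2}^{2} φ(t)^2 dt = 544/15.
Subtract a_0^2/2 = 0: Σ (a_n^2+b_n^2) = 544/15.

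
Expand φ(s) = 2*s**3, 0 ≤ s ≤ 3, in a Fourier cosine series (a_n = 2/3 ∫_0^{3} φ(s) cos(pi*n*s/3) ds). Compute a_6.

a_6 = 2/3 ∫_0^{3} (2*s**3) cos(2*pi*s) ds.
Integrating by parts three times (tabular method), an antiderivative of (2*s**3) cos(2*pi*s) is s**3*sin(2*pi*s)/pi + 3*s**2*cos(2*pi*s)/(2*pi**2) - 3*s*sin(2*pi*s)/(2*pi**3) - 3*cos(2*pi*s)/(4*pi**4); evaluating from 0 to 3: ∫_{0}^{3} (2*s**3) cos(2*pi*s) ds = (3*(-1 + 18*pi**2)/(4*pi**4)) - (-3/(4*pi**4)) = 27/(2*pi**2).
Hence a_6 = (2/3)·(27/(2*pi**2)) = 9/pi**2.

9/pi**2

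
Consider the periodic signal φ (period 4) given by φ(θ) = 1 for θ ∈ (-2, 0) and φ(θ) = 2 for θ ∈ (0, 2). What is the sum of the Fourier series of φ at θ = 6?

θ = 6 differs from θ = 2 by 1 full period(s), and the series is 4-periodic.
At θ = 2 the one-sided limits are φ(2^-) = 2 and φ(2^+) = 1.
By Dirichlet's theorem the series converges to their average, [(2) + (1)]/2 = 3/2.

3/2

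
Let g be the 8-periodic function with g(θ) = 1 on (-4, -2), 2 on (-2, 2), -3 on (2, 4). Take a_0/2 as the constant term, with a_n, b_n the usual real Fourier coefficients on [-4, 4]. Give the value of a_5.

a_5 = 1/4 ∫_{-4}^{4} g(θ) cos(5*pi*θ/4) dθ.
Split the integral at the breakpoints.
Directly, an antiderivative of (1) cos(5*pi*θ/4) is 4*sin(5*pi*θ/4)/(5*pi); evaluating from -4 to -2: ∫_{-4}^{-2} (1) cos(5*pi*θ/4) dθ = (-4/(5*pi)) - (0) = -4/(5*pi).
Directly, an antiderivative of (2) cos(5*pi*θ/4) is 8*sin(5*pi*θ/4)/(5*pi); evaluating from -2 to 2: ∫_{-2}^{2} (2) cos(5*pi*θ/4) dθ = (8/(5*pi)) - (-8/(5*pi)) = 16/(5*pi).
Directly, an antiderivative of (-3) cos(5*pi*θ/4) is -12*sin(5*pi*θ/4)/(5*pi); evaluating from 2 to 4: ∫_{2}^{4} (-3) cos(5*pi*θ/4) dθ = (0) - (-12/(5*pi)) = 12/(5*pi).
Summing the pieces and multiplying by (1/4) gives a_5 = 6/(5*pi).

6/(5*pi)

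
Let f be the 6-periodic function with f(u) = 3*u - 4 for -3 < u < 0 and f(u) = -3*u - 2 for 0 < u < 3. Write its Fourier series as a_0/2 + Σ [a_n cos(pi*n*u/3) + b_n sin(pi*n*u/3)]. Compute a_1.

a_1 = 1/3 ∫_{-3}^{3} f(u) cos(pi*u/3) du.
Split the integral at the breakpoints.
Integrating by parts (boundary term plus one more integral), an antiderivative of (3*u - 4) cos(pi*u/3) is 9*u*sin(pi*u/3)/pi - 12*sin(pi*u/3)/pi + 27*cos(pi*u/3)/pi**2; evaluating from -3 to 0: ∫_{-3}^{0} (3*u - 4) cos(pi*u/3) du = (27/pi**2) - (-27/pi**2) = 54/pi**2.
Integrating by parts (boundary term plus one more integral), an antiderivative of (-3*u - 2) cos(pi*u/3) is -9*u*sin(pi*u/3)/pi - 6*sin(pi*u/3)/pi - 27*cos(pi*u/3)/pi**2; evaluating from 0 to 3: ∫_{0}^{3} (-3*u - 2) cos(pi*u/3) du = (27/pi**2) - (-27/pi**2) = 54/pi**2.
Summing the pieces and multiplying by (1/3) gives a_1 = 36/pi**2.

36/pi**2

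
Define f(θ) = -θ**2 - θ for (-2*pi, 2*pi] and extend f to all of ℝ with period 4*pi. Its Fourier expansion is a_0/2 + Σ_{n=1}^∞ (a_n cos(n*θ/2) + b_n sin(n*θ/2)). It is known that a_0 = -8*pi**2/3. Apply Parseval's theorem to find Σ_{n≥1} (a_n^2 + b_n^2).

8*pi**2*(15 + 16*pi**2)/45

Parseval: a_0^2/2 + Σ_{n≥1} (a_n^2+b_n^2) = (1/(2*pi)) ∫_{-2*pi}^{2*pi} f(θ)^2 dθ = 8*pi**2*(5 + 12*pi**2)/15.
Subtract a_0^2/2 = 32*pi**4/9: Σ (a_n^2+b_n^2) = 8*pi**2*(15 + 16*pi**2)/45.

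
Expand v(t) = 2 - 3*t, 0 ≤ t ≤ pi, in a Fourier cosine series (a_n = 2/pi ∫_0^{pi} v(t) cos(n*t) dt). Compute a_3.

4/(3*pi)

a_3 = 2/pi ∫_0^{pi} (2 - 3*t) cos(3*t) dt.
Integrating by parts (boundary term plus one more integral), an antiderivative of (2 - 3*t) cos(3*t) is -t*sin(3*t) + 2*sin(3*t)/3 - cos(3*t)/3; evaluating from 0 to pi: ∫_{0}^{pi} (2 - 3*t) cos(3*t) dt = (1/3) - (-1/3) = 2/3.
Hence a_3 = (2/pi)·(2/3) = 4/(3*pi).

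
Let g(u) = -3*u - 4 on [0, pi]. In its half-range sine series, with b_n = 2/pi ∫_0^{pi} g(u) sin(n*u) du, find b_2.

3

b_2 = 2/pi ∫_0^{pi} (-3*u - 4) sin(2*u) du.
Integrating by parts (boundary term plus one more integral), an antiderivative of (-3*u - 4) sin(2*u) is 3*u*cos(2*u)/2 - 3*sin(2*u)/4 + 2*cos(2*u); evaluating from 0 to pi: ∫_{0}^{pi} (-3*u - 4) sin(2*u) du = (2 + 3*pi/2) - (2) = 3*pi/2.
Hence b_2 = (2/pi)·(3*pi/2) = 3.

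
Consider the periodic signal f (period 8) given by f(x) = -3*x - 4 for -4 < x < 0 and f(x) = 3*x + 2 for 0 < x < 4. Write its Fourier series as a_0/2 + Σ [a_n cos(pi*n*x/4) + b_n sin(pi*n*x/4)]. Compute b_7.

12/(7*pi)

b_7 = 1/4 ∫_{-4}^{4} f(x) sin(7*pi*x/4) dx.
Split the integral at the breakpoints.
Integrating by parts (boundary term plus one more integral), an antiderivative of (-3*x - 4) sin(7*pi*x/4) is 12*x*cos(7*pi*x/4)/(7*pi) - 48*sin(7*pi*x/4)/(49*pi**2) + 16*cos(7*pi*x/4)/(7*pi); evaluating from -4 to 0: ∫_{-4}^{0} (-3*x - 4) sin(7*pi*x/4) dx = (16/(7*pi)) - (32/(7*pi)) = -16/(7*pi).
Integrating by parts (boundary term plus one more integral), an antiderivative of (3*x + 2) sin(7*pi*x/4) is -12*x*cos(7*pi*x/4)/(7*pi) + 48*sin(7*pi*x/4)/(49*pi**2) - 8*cos(7*pi*x/4)/(7*pi); evaluating from 0 to 4: ∫_{0}^{4} (3*x + 2) sin(7*pi*x/4) dx = (8/pi) - (-8/(7*pi)) = 64/(7*pi).
Summing the pieces and multiplying by (1/4) gives b_7 = 12/(7*pi).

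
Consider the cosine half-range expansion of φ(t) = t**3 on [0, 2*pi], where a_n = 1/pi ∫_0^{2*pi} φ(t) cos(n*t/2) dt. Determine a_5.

a_5 = 1/pi ∫_0^{2*pi} (t**3) cos(5*t/2) dt.
Integrating by parts three times (tabular method), an antiderivative of (t**3) cos(5*t/2) is 2*t**3*sin(5*t/2)/5 + 12*t**2*cos(5*t/2)/25 - 48*t*sin(5*t/2)/125 - 96*cos(5*t/2)/625; evaluating from 0 to 2*pi: ∫_{0}^{2*pi} (t**3) cos(5*t/2) dt = (96/625 - 48*pi**2/25) - (-96/625) = 192/625 - 48*pi**2/25.
Hence a_5 = (1/pi)·(192/625 - 48*pi**2/25) = 48*(4 - 25*pi**2)/(625*pi).

48*(4 - 25*pi**2)/(625*pi)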